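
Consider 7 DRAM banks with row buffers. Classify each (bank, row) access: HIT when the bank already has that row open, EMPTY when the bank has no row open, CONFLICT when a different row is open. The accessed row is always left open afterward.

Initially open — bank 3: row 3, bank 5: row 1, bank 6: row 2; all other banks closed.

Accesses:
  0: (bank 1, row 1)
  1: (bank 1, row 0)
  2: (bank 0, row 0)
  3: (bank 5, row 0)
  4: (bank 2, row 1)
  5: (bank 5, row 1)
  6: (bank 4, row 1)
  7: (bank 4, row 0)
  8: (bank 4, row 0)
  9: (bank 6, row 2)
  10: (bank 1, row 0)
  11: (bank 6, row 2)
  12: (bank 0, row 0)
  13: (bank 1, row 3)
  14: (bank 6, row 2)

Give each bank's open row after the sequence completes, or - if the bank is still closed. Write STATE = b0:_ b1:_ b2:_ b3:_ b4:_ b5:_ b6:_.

STATE = b0:0 b1:3 b2:1 b3:3 b4:0 b5:1 b6:2

  [0] b1 r1: no row ⇒ E
  [1] b1 r0: had r1 ⇒ C
  [2] b0 r0: no row ⇒ E
  [3] b5 r0: had r1 ⇒ C
  [4] b2 r1: no row ⇒ E
  [5] b5 r1: had r0 ⇒ C
  [6] b4 r1: no row ⇒ E
  [7] b4 r0: had r1 ⇒ C
  [8] b4 r0: had r0 ⇒ H
  [9] b6 r2: had r2 ⇒ H
  [10] b1 r0: had r0 ⇒ H
  [11] b6 r2: had r2 ⇒ H
  [12] b0 r0: had r0 ⇒ H
  [13] b1 r3: had r0 ⇒ C
  [14] b6 r2: had r2 ⇒ H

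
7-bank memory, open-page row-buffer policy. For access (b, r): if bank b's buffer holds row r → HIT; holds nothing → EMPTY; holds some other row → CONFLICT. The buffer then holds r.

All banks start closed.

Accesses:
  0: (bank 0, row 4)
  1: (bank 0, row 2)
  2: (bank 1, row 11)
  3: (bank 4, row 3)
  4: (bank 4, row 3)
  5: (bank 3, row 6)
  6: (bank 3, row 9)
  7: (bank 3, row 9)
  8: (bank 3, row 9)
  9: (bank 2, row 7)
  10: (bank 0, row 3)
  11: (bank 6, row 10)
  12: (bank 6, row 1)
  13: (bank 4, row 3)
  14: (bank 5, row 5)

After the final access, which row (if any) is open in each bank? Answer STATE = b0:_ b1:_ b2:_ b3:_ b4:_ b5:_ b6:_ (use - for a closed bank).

STATE = b0:3 b1:11 b2:7 b3:9 b4:3 b5:5 b6:1

#0 (0,4) E
#1 (0,2) C  (was 4)
#2 (1,11) E
#3 (4,3) E
#4 (4,3) H  (was 3)
#5 (3,6) E
#6 (3,9) C  (was 6)
#7 (3,9) H  (was 9)
#8 (3,9) H  (was 9)
#9 (2,7) E
#10 (0,3) C  (was 2)
#11 (6,10) E
#12 (6,1) C  (was 10)
#13 (4,3) H  (was 3)
#14 (5,5) E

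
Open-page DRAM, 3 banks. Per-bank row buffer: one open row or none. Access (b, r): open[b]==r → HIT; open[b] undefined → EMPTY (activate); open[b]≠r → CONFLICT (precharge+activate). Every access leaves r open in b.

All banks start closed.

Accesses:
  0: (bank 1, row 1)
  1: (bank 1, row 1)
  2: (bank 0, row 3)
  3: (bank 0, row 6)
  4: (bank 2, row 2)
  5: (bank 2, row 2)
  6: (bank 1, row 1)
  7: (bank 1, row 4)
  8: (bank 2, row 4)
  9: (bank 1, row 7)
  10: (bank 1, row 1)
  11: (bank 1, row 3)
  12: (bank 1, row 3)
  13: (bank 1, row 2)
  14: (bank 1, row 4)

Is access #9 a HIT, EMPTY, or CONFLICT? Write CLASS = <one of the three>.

CLASS = CONFLICT

step 0: bank1 None->1 [EMPTY]
step 1: bank1 1->1 [HIT]
step 2: bank0 None->3 [EMPTY]
step 3: bank0 3->6 [CONFLICT]
step 4: bank2 None->2 [EMPTY]
step 5: bank2 2->2 [HIT]
step 6: bank1 1->1 [HIT]
step 7: bank1 1->4 [CONFLICT]
step 8: bank2 2->4 [CONFLICT]
step 9: bank1 4->7 [CONFLICT]
step 10: bank1 7->1 [CONFLICT]
step 11: bank1 1->3 [CONFLICT]
step 12: bank1 3->3 [HIT]
step 13: bank1 3->2 [CONFLICT]
step 14: bank1 2->4 [CONFLICT]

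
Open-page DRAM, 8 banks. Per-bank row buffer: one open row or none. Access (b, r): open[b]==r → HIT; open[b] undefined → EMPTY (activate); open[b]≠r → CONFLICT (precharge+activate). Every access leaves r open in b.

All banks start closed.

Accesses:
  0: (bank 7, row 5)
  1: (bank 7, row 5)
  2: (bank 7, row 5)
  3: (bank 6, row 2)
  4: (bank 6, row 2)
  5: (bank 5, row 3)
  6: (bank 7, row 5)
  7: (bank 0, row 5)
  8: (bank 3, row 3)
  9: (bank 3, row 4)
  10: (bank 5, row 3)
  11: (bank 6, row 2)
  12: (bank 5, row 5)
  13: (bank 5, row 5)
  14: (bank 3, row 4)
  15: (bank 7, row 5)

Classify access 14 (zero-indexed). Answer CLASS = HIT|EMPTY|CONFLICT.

CLASS = HIT

  [0] b7 r5: no row ⇒ E
  [1] b7 r5: had r5 ⇒ H
  [2] b7 r5: had r5 ⇒ H
  [3] b6 r2: no row ⇒ E
  [4] b6 r2: had r2 ⇒ H
  [5] b5 r3: no row ⇒ E
  [6] b7 r5: had r5 ⇒ H
  [7] b0 r5: no row ⇒ E
  [8] b3 r3: no row ⇒ E
  [9] b3 r4: had r3 ⇒ C
  [10] b5 r3: had r3 ⇒ H
  [11] b6 r2: had r2 ⇒ H
  [12] b5 r5: had r3 ⇒ C
  [13] b5 r5: had r5 ⇒ H
  [14] b3 r4: had r4 ⇒ H
  [15] b7 r5: had r5 ⇒ H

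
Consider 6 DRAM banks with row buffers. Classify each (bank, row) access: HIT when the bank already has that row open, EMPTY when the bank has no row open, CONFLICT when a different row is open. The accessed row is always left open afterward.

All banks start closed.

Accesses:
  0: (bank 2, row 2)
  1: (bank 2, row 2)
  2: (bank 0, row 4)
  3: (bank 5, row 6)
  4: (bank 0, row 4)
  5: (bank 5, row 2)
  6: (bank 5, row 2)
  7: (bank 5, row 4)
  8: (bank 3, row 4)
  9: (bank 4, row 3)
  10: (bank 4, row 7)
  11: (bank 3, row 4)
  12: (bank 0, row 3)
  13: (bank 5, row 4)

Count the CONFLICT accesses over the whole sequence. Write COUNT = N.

  [0] b2 r2: no row ⇒ E
  [1] b2 r2: had r2 ⇒ H
  [2] b0 r4: no row ⇒ E
  [3] b5 r6: no row ⇒ E
  [4] b0 r4: had r4 ⇒ H
  [5] b5 r2: had r6 ⇒ C
  [6] b5 r2: had r2 ⇒ H
  [7] b5 r4: had r2 ⇒ C
  [8] b3 r4: no row ⇒ E
  [9] b4 r3: no row ⇒ E
  [10] b4 r7: had r3 ⇒ C
  [11] b3 r4: had r4 ⇒ H
  [12] b0 r3: had r4 ⇒ C
  [13] b5 r4: had r4 ⇒ H

COUNT = 4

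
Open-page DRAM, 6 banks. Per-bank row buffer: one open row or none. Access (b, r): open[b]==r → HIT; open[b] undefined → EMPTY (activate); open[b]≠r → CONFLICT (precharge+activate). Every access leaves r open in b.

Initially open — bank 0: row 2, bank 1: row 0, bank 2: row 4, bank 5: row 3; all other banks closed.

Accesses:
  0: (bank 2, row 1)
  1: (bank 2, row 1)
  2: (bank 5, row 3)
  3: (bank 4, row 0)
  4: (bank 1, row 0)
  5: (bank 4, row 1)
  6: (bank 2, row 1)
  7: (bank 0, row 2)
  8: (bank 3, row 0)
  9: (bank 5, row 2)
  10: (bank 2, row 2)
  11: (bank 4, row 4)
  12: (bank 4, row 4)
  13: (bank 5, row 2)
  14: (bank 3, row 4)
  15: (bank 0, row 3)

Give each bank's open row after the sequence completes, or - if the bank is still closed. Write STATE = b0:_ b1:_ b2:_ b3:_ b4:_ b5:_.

STATE = b0:3 b1:0 b2:2 b3:4 b4:4 b5:2

  [0] b2 r1: had r4 ⇒ C
  [1] b2 r1: had r1 ⇒ H
  [2] b5 r3: had r3 ⇒ H
  [3] b4 r0: no row ⇒ E
  [4] b1 r0: had r0 ⇒ H
  [5] b4 r1: had r0 ⇒ C
  [6] b2 r1: had r1 ⇒ H
  [7] b0 r2: had r2 ⇒ H
  [8] b3 r0: no row ⇒ E
  [9] b5 r2: had r3 ⇒ C
  [10] b2 r2: had r1 ⇒ C
  [11] b4 r4: had r1 ⇒ C
  [12] b4 r4: had r4 ⇒ H
  [13] b5 r2: had r2 ⇒ H
  [14] b3 r4: had r0 ⇒ C
  [15] b0 r3: had r2 ⇒ C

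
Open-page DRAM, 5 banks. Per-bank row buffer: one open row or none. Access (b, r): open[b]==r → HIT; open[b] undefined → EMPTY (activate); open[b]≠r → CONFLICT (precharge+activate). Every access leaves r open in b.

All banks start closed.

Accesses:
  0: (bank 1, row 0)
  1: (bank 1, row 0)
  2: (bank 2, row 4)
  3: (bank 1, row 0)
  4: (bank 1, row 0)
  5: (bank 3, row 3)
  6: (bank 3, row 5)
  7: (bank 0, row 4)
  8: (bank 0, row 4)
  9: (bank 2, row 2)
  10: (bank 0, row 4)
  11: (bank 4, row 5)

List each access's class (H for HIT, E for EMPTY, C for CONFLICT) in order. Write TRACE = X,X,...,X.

  [0] b1 r0: no row ⇒ E
  [1] b1 r0: had r0 ⇒ H
  [2] b2 r4: no row ⇒ E
  [3] b1 r0: had r0 ⇒ H
  [4] b1 r0: had r0 ⇒ H
  [5] b3 r3: no row ⇒ E
  [6] b3 r5: had r3 ⇒ C
  [7] b0 r4: no row ⇒ E
  [8] b0 r4: had r4 ⇒ H
  [9] b2 r2: had r4 ⇒ C
  [10] b0 r4: had r4 ⇒ H
  [11] b4 r5: no row ⇒ E

TRACE = E,H,E,H,H,E,C,E,H,C,H,E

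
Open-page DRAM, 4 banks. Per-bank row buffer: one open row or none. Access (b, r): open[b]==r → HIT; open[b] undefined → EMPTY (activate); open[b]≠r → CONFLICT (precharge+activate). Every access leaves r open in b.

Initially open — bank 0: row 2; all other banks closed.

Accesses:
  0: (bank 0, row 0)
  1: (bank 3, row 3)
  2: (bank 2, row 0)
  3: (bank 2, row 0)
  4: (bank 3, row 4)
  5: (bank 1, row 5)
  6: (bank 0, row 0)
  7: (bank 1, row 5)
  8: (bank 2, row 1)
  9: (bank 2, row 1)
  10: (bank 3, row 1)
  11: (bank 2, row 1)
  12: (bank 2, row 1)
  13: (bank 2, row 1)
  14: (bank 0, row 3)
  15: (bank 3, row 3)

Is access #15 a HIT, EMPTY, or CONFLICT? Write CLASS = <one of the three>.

CLASS = CONFLICT

  [0] b0 r0: had r2 ⇒ C
  [1] b3 r3: no row ⇒ E
  [2] b2 r0: no row ⇒ E
  [3] b2 r0: had r0 ⇒ H
  [4] b3 r4: had r3 ⇒ C
  [5] b1 r5: no row ⇒ E
  [6] b0 r0: had r0 ⇒ H
  [7] b1 r5: had r5 ⇒ H
  [8] b2 r1: had r0 ⇒ C
  [9] b2 r1: had r1 ⇒ H
  [10] b3 r1: had r4 ⇒ C
  [11] b2 r1: had r1 ⇒ H
  [12] b2 r1: had r1 ⇒ H
  [13] b2 r1: had r1 ⇒ H
  [14] b0 r3: had r0 ⇒ C
  [15] b3 r3: had r1 ⇒ C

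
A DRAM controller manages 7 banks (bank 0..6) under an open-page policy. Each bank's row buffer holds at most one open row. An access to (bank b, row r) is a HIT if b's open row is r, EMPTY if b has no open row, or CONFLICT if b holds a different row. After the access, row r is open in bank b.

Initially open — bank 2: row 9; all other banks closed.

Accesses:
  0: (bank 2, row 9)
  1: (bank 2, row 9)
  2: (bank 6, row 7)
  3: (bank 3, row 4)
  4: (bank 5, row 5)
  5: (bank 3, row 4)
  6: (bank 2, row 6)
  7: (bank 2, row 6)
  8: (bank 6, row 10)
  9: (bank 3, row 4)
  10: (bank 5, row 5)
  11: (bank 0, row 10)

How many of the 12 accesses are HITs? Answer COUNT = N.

#0 (2,9) H  (was 9)
#1 (2,9) H  (was 9)
#2 (6,7) E
#3 (3,4) E
#4 (5,5) E
#5 (3,4) H  (was 4)
#6 (2,6) C  (was 9)
#7 (2,6) H  (was 6)
#8 (6,10) C  (was 7)
#9 (3,4) H  (was 4)
#10 (5,5) H  (was 5)
#11 (0,10) E

COUNT = 6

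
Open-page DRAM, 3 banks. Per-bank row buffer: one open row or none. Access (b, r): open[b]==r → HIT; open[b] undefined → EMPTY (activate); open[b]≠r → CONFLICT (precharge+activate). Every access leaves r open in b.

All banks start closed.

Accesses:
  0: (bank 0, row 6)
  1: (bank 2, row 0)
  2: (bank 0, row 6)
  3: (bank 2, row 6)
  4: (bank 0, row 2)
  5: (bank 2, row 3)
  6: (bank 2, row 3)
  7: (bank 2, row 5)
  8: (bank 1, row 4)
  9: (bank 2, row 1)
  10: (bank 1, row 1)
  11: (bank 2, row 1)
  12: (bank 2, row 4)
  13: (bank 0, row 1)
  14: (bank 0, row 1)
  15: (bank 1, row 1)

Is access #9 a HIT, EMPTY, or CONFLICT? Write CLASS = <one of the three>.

  [0] b0 r6: no row ⇒ E
  [1] b2 r0: no row ⇒ E
  [2] b0 r6: had r6 ⇒ H
  [3] b2 r6: had r0 ⇒ C
  [4] b0 r2: had r6 ⇒ C
  [5] b2 r3: had r6 ⇒ C
  [6] b2 r3: had r3 ⇒ H
  [7] b2 r5: had r3 ⇒ C
  [8] b1 r4: no row ⇒ E
  [9] b2 r1: had r5 ⇒ C
  [10] b1 r1: had r4 ⇒ C
  [11] b2 r1: had r1 ⇒ H
  [12] b2 r4: had r1 ⇒ C
  [13] b0 r1: had r2 ⇒ C
  [14] b0 r1: had r1 ⇒ H
  [15] b1 r1: had r1 ⇒ H

CLASS = CONFLICT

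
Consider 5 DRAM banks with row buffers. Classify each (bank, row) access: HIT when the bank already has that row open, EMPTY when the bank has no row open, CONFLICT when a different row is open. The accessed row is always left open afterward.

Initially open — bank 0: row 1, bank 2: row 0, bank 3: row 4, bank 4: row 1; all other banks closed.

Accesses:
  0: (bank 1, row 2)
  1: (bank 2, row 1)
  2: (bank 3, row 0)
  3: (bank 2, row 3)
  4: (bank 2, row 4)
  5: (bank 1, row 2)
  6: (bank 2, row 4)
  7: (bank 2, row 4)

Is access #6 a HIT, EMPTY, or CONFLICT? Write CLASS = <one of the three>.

CLASS = HIT

0: bank 1 row 2 — prev None → EMPTY
1: bank 2 row 1 — prev 0 → CONFLICT
2: bank 3 row 0 — prev 4 → CONFLICT
3: bank 2 row 3 — prev 1 → CONFLICT
4: bank 2 row 4 — prev 3 → CONFLICT
5: bank 1 row 2 — prev 2 → HIT
6: bank 2 row 4 — prev 4 → HIT
7: bank 2 row 4 — prev 4 → HIT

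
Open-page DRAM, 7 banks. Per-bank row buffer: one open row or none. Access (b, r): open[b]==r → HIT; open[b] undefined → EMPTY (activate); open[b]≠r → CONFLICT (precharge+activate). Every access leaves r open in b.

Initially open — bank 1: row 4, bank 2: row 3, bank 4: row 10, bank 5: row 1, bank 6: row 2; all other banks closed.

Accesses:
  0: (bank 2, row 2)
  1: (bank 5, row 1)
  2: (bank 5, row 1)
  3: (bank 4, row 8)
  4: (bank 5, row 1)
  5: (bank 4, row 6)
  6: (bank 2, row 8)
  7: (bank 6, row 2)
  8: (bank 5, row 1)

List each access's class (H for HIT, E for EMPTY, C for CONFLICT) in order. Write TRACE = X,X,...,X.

  [0] b2 r2: had r3 ⇒ C
  [1] b5 r1: had r1 ⇒ H
  [2] b5 r1: had r1 ⇒ H
  [3] b4 r8: had r10 ⇒ C
  [4] b5 r1: had r1 ⇒ H
  [5] b4 r6: had r8 ⇒ C
  [6] b2 r8: had r2 ⇒ C
  [7] b6 r2: had r2 ⇒ H
  [8] b5 r1: had r1 ⇒ H

TRACE = C,H,H,C,H,C,C,H,H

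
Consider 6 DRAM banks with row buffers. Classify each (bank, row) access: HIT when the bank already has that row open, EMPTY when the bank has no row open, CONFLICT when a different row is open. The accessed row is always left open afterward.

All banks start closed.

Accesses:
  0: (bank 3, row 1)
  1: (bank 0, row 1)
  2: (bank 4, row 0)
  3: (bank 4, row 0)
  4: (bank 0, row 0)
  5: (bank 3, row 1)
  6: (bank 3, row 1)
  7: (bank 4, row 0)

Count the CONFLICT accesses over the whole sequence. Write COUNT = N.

COUNT = 1

0: bank 3 row 1 — prev None → EMPTY
1: bank 0 row 1 — prev None → EMPTY
2: bank 4 row 0 — prev None → EMPTY
3: bank 4 row 0 — prev 0 → HIT
4: bank 0 row 0 — prev 1 → CONFLICT
5: bank 3 row 1 — prev 1 → HIT
6: bank 3 row 1 — prev 1 → HIT
7: bank 4 row 0 — prev 0 → HIT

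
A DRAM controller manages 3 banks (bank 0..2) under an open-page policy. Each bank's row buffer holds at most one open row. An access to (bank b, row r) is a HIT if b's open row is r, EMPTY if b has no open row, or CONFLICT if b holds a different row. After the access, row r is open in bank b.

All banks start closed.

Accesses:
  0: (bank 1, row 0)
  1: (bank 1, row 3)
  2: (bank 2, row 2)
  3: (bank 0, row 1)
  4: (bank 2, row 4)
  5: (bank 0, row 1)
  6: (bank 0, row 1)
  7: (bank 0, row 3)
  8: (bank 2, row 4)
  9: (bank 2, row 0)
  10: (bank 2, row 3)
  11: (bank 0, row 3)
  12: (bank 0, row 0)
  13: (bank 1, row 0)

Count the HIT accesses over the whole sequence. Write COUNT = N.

0: bank 1 row 0 — prev None → EMPTY
1: bank 1 row 3 — prev 0 → CONFLICT
2: bank 2 row 2 — prev None → EMPTY
3: bank 0 row 1 — prev None → EMPTY
4: bank 2 row 4 — prev 2 → CONFLICT
5: bank 0 row 1 — prev 1 → HIT
6: bank 0 row 1 — prev 1 → HIT
7: bank 0 row 3 — prev 1 → CONFLICT
8: bank 2 row 4 — prev 4 → HIT
9: bank 2 row 0 — prev 4 → CONFLICT
10: bank 2 row 3 — prev 0 → CONFLICT
11: bank 0 row 3 — prev 3 → HIT
12: bank 0 row 0 — prev 3 → CONFLICT
13: bank 1 row 0 — prev 3 → CONFLICT

COUNT = 4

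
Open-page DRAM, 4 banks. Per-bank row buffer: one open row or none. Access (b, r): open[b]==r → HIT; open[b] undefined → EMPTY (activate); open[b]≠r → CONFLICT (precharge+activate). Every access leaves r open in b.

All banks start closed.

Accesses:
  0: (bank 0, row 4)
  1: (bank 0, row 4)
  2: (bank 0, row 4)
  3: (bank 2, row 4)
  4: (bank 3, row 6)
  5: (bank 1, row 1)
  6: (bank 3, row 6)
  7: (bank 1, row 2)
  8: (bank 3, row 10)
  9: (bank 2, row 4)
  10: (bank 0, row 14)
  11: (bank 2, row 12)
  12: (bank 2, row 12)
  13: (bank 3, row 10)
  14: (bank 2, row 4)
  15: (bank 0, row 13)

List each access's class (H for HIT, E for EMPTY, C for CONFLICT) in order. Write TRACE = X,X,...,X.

#0 (0,4) E
#1 (0,4) H  (was 4)
#2 (0,4) H  (was 4)
#3 (2,4) E
#4 (3,6) E
#5 (1,1) E
#6 (3,6) H  (was 6)
#7 (1,2) C  (was 1)
#8 (3,10) C  (was 6)
#9 (2,4) H  (was 4)
#10 (0,14) C  (was 4)
#11 (2,12) C  (was 4)
#12 (2,12) H  (was 12)
#13 (3,10) H  (was 10)
#14 (2,4) C  (was 12)
#15 (0,13) C  (was 14)

TRACE = E,H,H,E,E,E,H,C,C,H,C,C,H,H,C,C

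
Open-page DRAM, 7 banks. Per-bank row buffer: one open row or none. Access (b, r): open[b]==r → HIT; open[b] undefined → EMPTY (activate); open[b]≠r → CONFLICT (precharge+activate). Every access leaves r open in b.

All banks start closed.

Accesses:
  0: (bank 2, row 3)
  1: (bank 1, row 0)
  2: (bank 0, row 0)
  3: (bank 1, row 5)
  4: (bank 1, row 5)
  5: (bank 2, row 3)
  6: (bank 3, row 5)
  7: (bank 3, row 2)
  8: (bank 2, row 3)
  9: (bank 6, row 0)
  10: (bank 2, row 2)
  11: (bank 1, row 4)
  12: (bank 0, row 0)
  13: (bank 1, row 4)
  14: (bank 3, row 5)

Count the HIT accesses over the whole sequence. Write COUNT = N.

COUNT = 5

  [0] b2 r3: no row ⇒ E
  [1] b1 r0: no row ⇒ E
  [2] b0 r0: no row ⇒ E
  [3] b1 r5: had r0 ⇒ C
  [4] b1 r5: had r5 ⇒ H
  [5] b2 r3: had r3 ⇒ H
  [6] b3 r5: no row ⇒ E
  [7] b3 r2: had r5 ⇒ C
  [8] b2 r3: had r3 ⇒ H
  [9] b6 r0: no row ⇒ E
  [10] b2 r2: had r3 ⇒ C
  [11] b1 r4: had r5 ⇒ C
  [12] b0 r0: had r0 ⇒ H
  [13] b1 r4: had r4 ⇒ H
  [14] b3 r5: had r2 ⇒ C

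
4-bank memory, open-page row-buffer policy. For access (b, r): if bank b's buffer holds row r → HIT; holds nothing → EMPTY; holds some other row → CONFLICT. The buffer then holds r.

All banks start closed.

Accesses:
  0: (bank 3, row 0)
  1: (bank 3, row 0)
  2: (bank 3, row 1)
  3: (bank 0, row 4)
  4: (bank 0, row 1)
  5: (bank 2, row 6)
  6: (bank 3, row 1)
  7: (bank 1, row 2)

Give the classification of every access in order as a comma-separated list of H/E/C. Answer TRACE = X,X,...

#0 (3,0) E
#1 (3,0) H  (was 0)
#2 (3,1) C  (was 0)
#3 (0,4) E
#4 (0,1) C  (was 4)
#5 (2,6) E
#6 (3,1) H  (was 1)
#7 (1,2) E

TRACE = E,H,C,E,C,E,H,E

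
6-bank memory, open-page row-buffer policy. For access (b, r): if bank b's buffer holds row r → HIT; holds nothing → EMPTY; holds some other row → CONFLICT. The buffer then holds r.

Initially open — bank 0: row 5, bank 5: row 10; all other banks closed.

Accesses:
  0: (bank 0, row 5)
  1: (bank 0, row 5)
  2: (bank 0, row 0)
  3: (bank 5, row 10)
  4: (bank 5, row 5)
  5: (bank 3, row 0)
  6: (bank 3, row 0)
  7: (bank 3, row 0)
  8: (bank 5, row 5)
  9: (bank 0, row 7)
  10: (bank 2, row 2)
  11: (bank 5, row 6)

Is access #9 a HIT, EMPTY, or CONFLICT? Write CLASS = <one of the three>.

CLASS = CONFLICT

  [0] b0 r5: had r5 ⇒ H
  [1] b0 r5: had r5 ⇒ H
  [2] b0 r0: had r5 ⇒ C
  [3] b5 r10: had r10 ⇒ H
  [4] b5 r5: had r10 ⇒ C
  [5] b3 r0: no row ⇒ E
  [6] b3 r0: had r0 ⇒ H
  [7] b3 r0: had r0 ⇒ H
  [8] b5 r5: had r5 ⇒ H
  [9] b0 r7: had r0 ⇒ C
  [10] b2 r2: no row ⇒ E
  [11] b5 r6: had r5 ⇒ C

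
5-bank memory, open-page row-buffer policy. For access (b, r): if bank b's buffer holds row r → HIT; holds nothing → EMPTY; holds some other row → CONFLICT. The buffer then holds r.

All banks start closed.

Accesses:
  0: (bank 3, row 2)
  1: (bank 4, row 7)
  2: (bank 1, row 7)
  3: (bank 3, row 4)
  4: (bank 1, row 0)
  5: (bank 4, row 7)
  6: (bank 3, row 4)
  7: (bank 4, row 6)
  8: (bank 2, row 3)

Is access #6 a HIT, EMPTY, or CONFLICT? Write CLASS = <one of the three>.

CLASS = HIT

  [0] b3 r2: no row ⇒ E
  [1] b4 r7: no row ⇒ E
  [2] b1 r7: no row ⇒ E
  [3] b3 r4: had r2 ⇒ C
  [4] b1 r0: had r7 ⇒ C
  [5] b4 r7: had r7 ⇒ H
  [6] b3 r4: had r4 ⇒ H
  [7] b4 r6: had r7 ⇒ C
  [8] b2 r3: no row ⇒ E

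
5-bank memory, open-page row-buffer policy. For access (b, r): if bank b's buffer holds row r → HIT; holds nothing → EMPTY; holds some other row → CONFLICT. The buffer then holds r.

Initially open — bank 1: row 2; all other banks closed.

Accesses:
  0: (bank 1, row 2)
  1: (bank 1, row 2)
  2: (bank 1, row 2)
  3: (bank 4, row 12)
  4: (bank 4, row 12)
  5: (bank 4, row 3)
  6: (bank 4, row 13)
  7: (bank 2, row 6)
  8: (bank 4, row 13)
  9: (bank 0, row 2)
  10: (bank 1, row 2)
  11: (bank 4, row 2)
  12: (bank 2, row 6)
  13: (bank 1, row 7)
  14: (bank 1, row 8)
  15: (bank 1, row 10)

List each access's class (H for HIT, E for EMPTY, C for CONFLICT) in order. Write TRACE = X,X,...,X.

step 0: bank1 2->2 [HIT]
step 1: bank1 2->2 [HIT]
step 2: bank1 2->2 [HIT]
step 3: bank4 None->12 [EMPTY]
step 4: bank4 12->12 [HIT]
step 5: bank4 12->3 [CONFLICT]
step 6: bank4 3->13 [CONFLICT]
step 7: bank2 None->6 [EMPTY]
step 8: bank4 13->13 [HIT]
step 9: bank0 None->2 [EMPTY]
step 10: bank1 2->2 [HIT]
step 11: bank4 13->2 [CONFLICT]
step 12: bank2 6->6 [HIT]
step 13: bank1 2->7 [CONFLICT]
step 14: bank1 7->8 [CONFLICT]
step 15: bank1 8->10 [CONFLICT]

TRACE = H,H,H,E,H,C,C,E,H,E,H,C,H,C,C,C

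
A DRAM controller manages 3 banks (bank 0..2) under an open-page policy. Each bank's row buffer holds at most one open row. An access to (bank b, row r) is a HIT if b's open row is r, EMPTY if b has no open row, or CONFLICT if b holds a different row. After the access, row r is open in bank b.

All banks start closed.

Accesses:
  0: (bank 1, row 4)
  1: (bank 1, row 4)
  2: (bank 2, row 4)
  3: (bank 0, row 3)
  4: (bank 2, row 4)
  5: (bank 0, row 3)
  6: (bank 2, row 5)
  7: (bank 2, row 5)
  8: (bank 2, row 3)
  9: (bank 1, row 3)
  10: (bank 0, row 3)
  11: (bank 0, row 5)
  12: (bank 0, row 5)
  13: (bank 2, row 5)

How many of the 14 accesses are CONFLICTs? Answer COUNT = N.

step 0: bank1 None->4 [EMPTY]
step 1: bank1 4->4 [HIT]
step 2: bank2 None->4 [EMPTY]
step 3: bank0 None->3 [EMPTY]
step 4: bank2 4->4 [HIT]
step 5: bank0 3->3 [HIT]
step 6: bank2 4->5 [CONFLICT]
step 7: bank2 5->5 [HIT]
step 8: bank2 5->3 [CONFLICT]
step 9: bank1 4->3 [CONFLICT]
step 10: bank0 3->3 [HIT]
step 11: bank0 3->5 [CONFLICT]
step 12: bank0 5->5 [HIT]
step 13: bank2 3->5 [CONFLICT]

COUNT = 5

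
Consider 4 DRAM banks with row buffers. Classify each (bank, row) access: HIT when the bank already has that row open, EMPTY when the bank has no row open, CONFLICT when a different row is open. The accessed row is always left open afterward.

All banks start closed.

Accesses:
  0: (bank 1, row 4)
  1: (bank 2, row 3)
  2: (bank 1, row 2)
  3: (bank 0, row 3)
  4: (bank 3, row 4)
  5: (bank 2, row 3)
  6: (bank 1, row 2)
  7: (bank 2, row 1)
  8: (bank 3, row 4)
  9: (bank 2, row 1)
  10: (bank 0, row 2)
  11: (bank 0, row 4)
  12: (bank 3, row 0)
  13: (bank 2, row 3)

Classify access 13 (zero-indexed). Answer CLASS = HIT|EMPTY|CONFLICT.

CLASS = CONFLICT

0: bank 1 row 4 — prev None → EMPTY
1: bank 2 row 3 — prev None → EMPTY
2: bank 1 row 2 — prev 4 → CONFLICT
3: bank 0 row 3 — prev None → EMPTY
4: bank 3 row 4 — prev None → EMPTY
5: bank 2 row 3 — prev 3 → HIT
6: bank 1 row 2 — prev 2 → HIT
7: bank 2 row 1 — prev 3 → CONFLICT
8: bank 3 row 4 — prev 4 → HIT
9: bank 2 row 1 — prev 1 → HIT
10: bank 0 row 2 — prev 3 → CONFLICT
11: bank 0 row 4 — prev 2 → CONFLICT
12: bank 3 row 0 — prev 4 → CONFLICT
13: bank 2 row 3 — prev 1 → CONFLICT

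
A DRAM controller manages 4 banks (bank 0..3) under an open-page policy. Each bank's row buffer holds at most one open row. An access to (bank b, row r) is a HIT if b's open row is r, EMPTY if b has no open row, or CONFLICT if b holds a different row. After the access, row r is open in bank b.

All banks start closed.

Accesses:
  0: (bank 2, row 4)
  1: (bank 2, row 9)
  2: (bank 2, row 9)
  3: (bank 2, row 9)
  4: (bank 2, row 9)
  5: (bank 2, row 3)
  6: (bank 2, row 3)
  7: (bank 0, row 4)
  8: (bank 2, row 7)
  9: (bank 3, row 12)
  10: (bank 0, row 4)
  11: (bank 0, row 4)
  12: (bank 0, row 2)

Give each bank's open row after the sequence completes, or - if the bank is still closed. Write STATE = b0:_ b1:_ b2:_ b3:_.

step 0: bank2 None->4 [EMPTY]
step 1: bank2 4->9 [CONFLICT]
step 2: bank2 9->9 [HIT]
step 3: bank2 9->9 [HIT]
step 4: bank2 9->9 [HIT]
step 5: bank2 9->3 [CONFLICT]
step 6: bank2 3->3 [HIT]
step 7: bank0 None->4 [EMPTY]
step 8: bank2 3->7 [CONFLICT]
step 9: bank3 None->12 [EMPTY]
step 10: bank0 4->4 [HIT]
step 11: bank0 4->4 [HIT]
step 12: bank0 4->2 [CONFLICT]

STATE = b0:2 b1:- b2:7 b3:12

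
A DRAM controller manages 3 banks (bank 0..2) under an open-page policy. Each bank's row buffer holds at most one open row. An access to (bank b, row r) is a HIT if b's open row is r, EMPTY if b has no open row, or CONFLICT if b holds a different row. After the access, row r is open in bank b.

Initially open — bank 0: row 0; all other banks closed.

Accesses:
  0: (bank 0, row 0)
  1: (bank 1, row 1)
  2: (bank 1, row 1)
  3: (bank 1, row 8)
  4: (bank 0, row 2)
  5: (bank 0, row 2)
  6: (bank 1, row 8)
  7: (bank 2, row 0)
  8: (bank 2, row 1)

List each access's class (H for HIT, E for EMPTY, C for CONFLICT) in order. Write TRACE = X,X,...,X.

  [0] b0 r0: had r0 ⇒ H
  [1] b1 r1: no row ⇒ E
  [2] b1 r1: had r1 ⇒ H
  [3] b1 r8: had r1 ⇒ C
  [4] b0 r2: had r0 ⇒ C
  [5] b0 r2: had r2 ⇒ H
  [6] b1 r8: had r8 ⇒ H
  [7] b2 r0: no row ⇒ E
  [8] b2 r1: had r0 ⇒ C

TRACE = H,E,H,C,C,H,H,E,C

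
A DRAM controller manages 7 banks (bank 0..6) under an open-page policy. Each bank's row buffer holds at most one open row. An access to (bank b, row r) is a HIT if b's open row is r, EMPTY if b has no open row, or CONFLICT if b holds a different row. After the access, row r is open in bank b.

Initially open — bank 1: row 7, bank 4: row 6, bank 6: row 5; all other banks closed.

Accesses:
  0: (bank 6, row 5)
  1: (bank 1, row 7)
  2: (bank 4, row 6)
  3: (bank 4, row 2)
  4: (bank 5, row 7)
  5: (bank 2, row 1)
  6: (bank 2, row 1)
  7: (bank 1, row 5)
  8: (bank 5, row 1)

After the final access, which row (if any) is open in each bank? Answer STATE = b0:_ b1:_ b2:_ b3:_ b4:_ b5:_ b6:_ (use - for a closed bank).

STATE = b0:- b1:5 b2:1 b3:- b4:2 b5:1 b6:5

0: bank 6 row 5 — prev 5 → HIT
1: bank 1 row 7 — prev 7 → HIT
2: bank 4 row 6 — prev 6 → HIT
3: bank 4 row 2 — prev 6 → CONFLICT
4: bank 5 row 7 — prev None → EMPTY
5: bank 2 row 1 — prev None → EMPTY
6: bank 2 row 1 — prev 1 → HIT
7: bank 1 row 5 — prev 7 → CONFLICT
8: bank 5 row 1 — prev 7 → CONFLICT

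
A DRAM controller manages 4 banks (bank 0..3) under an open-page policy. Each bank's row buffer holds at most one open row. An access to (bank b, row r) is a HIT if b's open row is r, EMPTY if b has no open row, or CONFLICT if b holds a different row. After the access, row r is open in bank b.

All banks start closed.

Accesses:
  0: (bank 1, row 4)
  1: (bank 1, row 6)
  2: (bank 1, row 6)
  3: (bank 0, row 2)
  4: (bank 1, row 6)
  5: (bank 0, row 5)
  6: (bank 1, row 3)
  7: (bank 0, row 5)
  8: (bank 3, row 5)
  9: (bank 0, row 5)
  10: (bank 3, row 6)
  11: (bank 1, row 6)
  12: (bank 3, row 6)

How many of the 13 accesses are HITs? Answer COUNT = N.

step 0: bank1 None->4 [EMPTY]
step 1: bank1 4->6 [CONFLICT]
step 2: bank1 6->6 [HIT]
step 3: bank0 None->2 [EMPTY]
step 4: bank1 6->6 [HIT]
step 5: bank0 2->5 [CONFLICT]
step 6: bank1 6->3 [CONFLICT]
step 7: bank0 5->5 [HIT]
step 8: bank3 None->5 [EMPTY]
step 9: bank0 5->5 [HIT]
step 10: bank3 5->6 [CONFLICT]
step 11: bank1 3->6 [CONFLICT]
step 12: bank3 6->6 [HIT]

COUNT = 5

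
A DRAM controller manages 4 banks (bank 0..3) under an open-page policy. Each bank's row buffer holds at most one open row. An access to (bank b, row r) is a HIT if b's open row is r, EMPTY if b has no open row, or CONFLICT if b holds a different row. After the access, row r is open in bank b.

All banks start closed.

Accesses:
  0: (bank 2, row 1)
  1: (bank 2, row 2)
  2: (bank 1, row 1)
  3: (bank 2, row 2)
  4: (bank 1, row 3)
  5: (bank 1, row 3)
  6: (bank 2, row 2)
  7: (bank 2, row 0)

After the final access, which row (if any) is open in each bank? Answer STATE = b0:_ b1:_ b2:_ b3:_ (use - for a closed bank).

STATE = b0:- b1:3 b2:0 b3:-

#0 (2,1) E
#1 (2,2) C  (was 1)
#2 (1,1) E
#3 (2,2) H  (was 2)
#4 (1,3) C  (was 1)
#5 (1,3) H  (was 3)
#6 (2,2) H  (was 2)
#7 (2,0) C  (was 2)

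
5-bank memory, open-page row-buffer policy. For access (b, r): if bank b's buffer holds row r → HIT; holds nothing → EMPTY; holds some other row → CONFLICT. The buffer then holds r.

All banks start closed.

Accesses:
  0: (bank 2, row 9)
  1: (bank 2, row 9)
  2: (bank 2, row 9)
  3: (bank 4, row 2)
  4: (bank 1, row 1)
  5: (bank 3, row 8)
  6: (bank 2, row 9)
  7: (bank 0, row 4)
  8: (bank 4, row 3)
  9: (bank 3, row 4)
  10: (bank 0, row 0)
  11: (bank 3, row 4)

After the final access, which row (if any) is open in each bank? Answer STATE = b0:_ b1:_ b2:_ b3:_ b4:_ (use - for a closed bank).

STATE = b0:0 b1:1 b2:9 b3:4 b4:3

#0 (2,9) E
#1 (2,9) H  (was 9)
#2 (2,9) H  (was 9)
#3 (4,2) E
#4 (1,1) E
#5 (3,8) E
#6 (2,9) H  (was 9)
#7 (0,4) E
#8 (4,3) C  (was 2)
#9 (3,4) C  (was 8)
#10 (0,0) C  (was 4)
#11 (3,4) H  (was 4)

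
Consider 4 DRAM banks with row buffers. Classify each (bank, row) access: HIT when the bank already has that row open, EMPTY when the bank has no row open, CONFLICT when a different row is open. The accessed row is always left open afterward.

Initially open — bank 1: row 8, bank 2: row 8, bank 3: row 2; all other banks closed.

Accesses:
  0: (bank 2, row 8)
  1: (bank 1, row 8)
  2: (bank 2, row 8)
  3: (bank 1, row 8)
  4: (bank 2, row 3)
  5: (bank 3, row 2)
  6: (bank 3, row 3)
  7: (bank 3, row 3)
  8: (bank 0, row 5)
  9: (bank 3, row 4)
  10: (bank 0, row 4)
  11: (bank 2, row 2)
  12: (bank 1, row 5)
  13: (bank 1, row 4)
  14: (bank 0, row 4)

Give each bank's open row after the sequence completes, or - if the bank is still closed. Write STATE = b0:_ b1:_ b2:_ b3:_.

STATE = b0:4 b1:4 b2:2 b3:4

0: bank 2 row 8 — prev 8 → HIT
1: bank 1 row 8 — prev 8 → HIT
2: bank 2 row 8 — prev 8 → HIT
3: bank 1 row 8 — prev 8 → HIT
4: bank 2 row 3 — prev 8 → CONFLICT
5: bank 3 row 2 — prev 2 → HIT
6: bank 3 row 3 — prev 2 → CONFLICT
7: bank 3 row 3 — prev 3 → HIT
8: bank 0 row 5 — prev None → EMPTY
9: bank 3 row 4 — prev 3 → CONFLICT
10: bank 0 row 4 — prev 5 → CONFLICT
11: bank 2 row 2 — prev 3 → CONFLICT
12: bank 1 row 5 — prev 8 → CONFLICT
13: bank 1 row 4 — prev 5 → CONFLICT
14: bank 0 row 4 — prev 4 → HIT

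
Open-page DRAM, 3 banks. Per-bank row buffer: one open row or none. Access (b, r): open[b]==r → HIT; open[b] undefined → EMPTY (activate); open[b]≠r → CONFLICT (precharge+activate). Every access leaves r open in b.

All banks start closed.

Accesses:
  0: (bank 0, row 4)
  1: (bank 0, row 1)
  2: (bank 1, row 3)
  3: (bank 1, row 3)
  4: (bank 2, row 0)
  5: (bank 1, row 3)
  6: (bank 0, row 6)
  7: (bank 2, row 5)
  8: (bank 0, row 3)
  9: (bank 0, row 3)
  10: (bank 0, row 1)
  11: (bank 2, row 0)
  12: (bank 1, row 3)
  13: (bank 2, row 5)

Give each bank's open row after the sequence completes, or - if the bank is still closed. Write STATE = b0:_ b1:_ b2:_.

STATE = b0:1 b1:3 b2:5

0: bank 0 row 4 — prev None → EMPTY
1: bank 0 row 1 — prev 4 → CONFLICT
2: bank 1 row 3 — prev None → EMPTY
3: bank 1 row 3 — prev 3 → HIT
4: bank 2 row 0 — prev None → EMPTY
5: bank 1 row 3 — prev 3 → HIT
6: bank 0 row 6 — prev 1 → CONFLICT
7: bank 2 row 5 — prev 0 → CONFLICT
8: bank 0 row 3 — prev 6 → CONFLICT
9: bank 0 row 3 — prev 3 → HIT
10: bank 0 row 1 — prev 3 → CONFLICT
11: bank 2 row 0 — prev 5 → CONFLICT
12: bank 1 row 3 — prev 3 → HIT
13: bank 2 row 5 — prev 0 → CONFLICT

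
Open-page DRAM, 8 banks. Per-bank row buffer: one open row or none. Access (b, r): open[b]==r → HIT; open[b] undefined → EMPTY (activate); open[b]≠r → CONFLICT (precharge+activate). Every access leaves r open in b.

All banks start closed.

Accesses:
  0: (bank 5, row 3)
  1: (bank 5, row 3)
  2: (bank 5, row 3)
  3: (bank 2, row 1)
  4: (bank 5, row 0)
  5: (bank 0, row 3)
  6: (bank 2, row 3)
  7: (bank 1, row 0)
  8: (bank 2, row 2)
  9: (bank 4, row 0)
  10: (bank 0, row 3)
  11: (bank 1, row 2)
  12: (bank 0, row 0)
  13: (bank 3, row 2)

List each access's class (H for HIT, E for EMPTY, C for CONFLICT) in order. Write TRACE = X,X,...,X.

TRACE = E,H,H,E,C,E,C,E,C,E,H,C,C,E

#0 (5,3) E
#1 (5,3) H  (was 3)
#2 (5,3) H  (was 3)
#3 (2,1) E
#4 (5,0) C  (was 3)
#5 (0,3) E
#6 (2,3) C  (was 1)
#7 (1,0) E
#8 (2,2) C  (was 3)
#9 (4,0) E
#10 (0,3) H  (was 3)
#11 (1,2) C  (was 0)
#12 (0,0) C  (was 3)
#13 (3,2) E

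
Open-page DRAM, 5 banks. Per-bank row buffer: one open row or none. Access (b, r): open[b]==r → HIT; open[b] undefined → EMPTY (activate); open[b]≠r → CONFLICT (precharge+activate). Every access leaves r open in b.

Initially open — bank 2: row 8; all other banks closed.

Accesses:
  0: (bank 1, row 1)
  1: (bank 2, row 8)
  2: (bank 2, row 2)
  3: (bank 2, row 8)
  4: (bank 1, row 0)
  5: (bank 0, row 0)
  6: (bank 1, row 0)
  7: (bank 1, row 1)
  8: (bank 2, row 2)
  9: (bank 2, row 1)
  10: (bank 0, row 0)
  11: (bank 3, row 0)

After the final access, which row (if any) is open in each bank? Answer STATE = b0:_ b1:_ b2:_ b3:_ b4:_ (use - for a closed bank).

#0 (1,1) E
#1 (2,8) H  (was 8)
#2 (2,2) C  (was 8)
#3 (2,8) C  (was 2)
#4 (1,0) C  (was 1)
#5 (0,0) E
#6 (1,0) H  (was 0)
#7 (1,1) C  (was 0)
#8 (2,2) C  (was 8)
#9 (2,1) C  (was 2)
#10 (0,0) H  (was 0)
#11 (3,0) E

STATE = b0:0 b1:1 b2:1 b3:0 b4:-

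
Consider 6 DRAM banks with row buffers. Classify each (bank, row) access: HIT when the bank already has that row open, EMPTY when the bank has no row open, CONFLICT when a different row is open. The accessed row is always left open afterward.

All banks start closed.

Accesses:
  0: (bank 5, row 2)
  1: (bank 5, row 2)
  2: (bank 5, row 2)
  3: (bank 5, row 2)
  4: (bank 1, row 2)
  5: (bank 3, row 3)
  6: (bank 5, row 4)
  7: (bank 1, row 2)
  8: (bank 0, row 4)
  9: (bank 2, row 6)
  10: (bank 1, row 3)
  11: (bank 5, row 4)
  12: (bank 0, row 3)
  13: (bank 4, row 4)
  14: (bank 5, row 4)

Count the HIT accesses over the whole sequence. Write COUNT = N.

0: bank 5 row 2 — prev None → EMPTY
1: bank 5 row 2 — prev 2 → HIT
2: bank 5 row 2 — prev 2 → HIT
3: bank 5 row 2 — prev 2 → HIT
4: bank 1 row 2 — prev None → EMPTY
5: bank 3 row 3 — prev None → EMPTY
6: bank 5 row 4 — prev 2 → CONFLICT
7: bank 1 row 2 — prev 2 → HIT
8: bank 0 row 4 — prev None → EMPTY
9: bank 2 row 6 — prev None → EMPTY
10: bank 1 row 3 — prev 2 → CONFLICT
11: bank 5 row 4 — prev 4 → HIT
12: bank 0 row 3 — prev 4 → CONFLICT
13: bank 4 row 4 — prev None → EMPTY
14: bank 5 row 4 — prev 4 → HIT

COUNT = 6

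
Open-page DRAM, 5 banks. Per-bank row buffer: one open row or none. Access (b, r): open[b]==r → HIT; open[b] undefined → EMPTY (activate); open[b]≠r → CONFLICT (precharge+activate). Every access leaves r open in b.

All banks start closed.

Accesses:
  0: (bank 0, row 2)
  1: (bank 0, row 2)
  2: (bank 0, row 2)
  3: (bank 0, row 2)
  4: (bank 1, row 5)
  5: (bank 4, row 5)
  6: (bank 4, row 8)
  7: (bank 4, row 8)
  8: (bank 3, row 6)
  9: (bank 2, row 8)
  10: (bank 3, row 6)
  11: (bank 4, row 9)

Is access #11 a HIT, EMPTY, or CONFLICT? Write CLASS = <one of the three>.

CLASS = CONFLICT

step 0: bank0 None->2 [EMPTY]
step 1: bank0 2->2 [HIT]
step 2: bank0 2->2 [HIT]
step 3: bank0 2->2 [HIT]
step 4: bank1 None->5 [EMPTY]
step 5: bank4 None->5 [EMPTY]
step 6: bank4 5->8 [CONFLICT]
step 7: bank4 8->8 [HIT]
step 8: bank3 None->6 [EMPTY]
step 9: bank2 None->8 [EMPTY]
step 10: bank3 6->6 [HIT]
step 11: bank4 8->9 [CONFLICT]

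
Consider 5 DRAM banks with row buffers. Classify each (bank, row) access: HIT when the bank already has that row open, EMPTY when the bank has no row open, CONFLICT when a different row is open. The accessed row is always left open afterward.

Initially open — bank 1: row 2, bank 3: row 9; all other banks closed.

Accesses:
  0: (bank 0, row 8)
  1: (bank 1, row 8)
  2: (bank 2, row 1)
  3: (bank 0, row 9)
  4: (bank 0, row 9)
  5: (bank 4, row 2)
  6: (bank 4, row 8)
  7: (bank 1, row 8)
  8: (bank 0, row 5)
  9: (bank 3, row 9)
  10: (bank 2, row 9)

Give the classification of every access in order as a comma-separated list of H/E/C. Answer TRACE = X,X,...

TRACE = E,C,E,C,H,E,C,H,C,H,C

#0 (0,8) E
#1 (1,8) C  (was 2)
#2 (2,1) E
#3 (0,9) C  (was 8)
#4 (0,9) H  (was 9)
#5 (4,2) E
#6 (4,8) C  (was 2)
#7 (1,8) H  (was 8)
#8 (0,5) C  (was 9)
#9 (3,9) H  (was 9)
#10 (2,9) C  (was 1)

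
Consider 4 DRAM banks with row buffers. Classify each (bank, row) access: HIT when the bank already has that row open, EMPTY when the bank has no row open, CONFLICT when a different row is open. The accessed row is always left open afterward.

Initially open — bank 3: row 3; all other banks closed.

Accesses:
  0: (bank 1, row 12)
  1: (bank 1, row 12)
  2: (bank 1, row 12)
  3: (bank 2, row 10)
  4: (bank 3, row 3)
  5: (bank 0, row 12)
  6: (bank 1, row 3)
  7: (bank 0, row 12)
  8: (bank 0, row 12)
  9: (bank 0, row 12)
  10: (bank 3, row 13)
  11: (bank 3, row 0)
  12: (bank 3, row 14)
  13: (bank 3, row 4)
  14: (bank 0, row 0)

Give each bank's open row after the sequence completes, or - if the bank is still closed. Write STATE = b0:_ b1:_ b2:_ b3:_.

  [0] b1 r12: no row ⇒ E
  [1] b1 r12: had r12 ⇒ H
  [2] b1 r12: had r12 ⇒ H
  [3] b2 r10: no row ⇒ E
  [4] b3 r3: had r3 ⇒ H
  [5] b0 r12: no row ⇒ E
  [6] b1 r3: had r12 ⇒ C
  [7] b0 r12: had r12 ⇒ H
  [8] b0 r12: had r12 ⇒ H
  [9] b0 r12: had r12 ⇒ H
  [10] b3 r13: had r3 ⇒ C
  [11] b3 r0: had r13 ⇒ C
  [12] b3 r14: had r0 ⇒ C
  [13] b3 r4: had r14 ⇒ C
  [14] b0 r0: had r12 ⇒ C

STATE = b0:0 b1:3 b2:10 b3:4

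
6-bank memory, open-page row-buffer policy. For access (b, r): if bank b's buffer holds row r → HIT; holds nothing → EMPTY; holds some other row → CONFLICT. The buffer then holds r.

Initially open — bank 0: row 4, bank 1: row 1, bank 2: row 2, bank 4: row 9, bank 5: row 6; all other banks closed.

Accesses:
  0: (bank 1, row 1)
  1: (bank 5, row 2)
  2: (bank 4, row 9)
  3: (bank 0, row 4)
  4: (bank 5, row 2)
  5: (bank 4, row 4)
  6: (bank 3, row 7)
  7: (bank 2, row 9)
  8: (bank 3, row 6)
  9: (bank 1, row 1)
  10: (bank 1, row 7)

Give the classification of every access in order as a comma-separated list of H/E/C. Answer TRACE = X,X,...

TRACE = H,C,H,H,H,C,E,C,C,H,C

#0 (1,1) H  (was 1)
#1 (5,2) C  (was 6)
#2 (4,9) H  (was 9)
#3 (0,4) H  (was 4)
#4 (5,2) H  (was 2)
#5 (4,4) C  (was 9)
#6 (3,7) E
#7 (2,9) C  (was 2)
#8 (3,6) C  (was 7)
#9 (1,1) H  (was 1)
#10 (1,7) C  (was 1)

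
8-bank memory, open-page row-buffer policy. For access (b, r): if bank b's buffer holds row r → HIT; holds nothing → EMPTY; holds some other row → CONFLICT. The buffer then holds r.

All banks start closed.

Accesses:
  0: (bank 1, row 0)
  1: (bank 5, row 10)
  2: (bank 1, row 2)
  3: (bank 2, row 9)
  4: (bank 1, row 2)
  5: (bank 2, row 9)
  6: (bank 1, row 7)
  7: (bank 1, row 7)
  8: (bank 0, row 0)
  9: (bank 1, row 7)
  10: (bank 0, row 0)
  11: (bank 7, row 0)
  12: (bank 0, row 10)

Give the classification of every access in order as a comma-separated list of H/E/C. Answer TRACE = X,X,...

#0 (1,0) E
#1 (5,10) E
#2 (1,2) C  (was 0)
#3 (2,9) E
#4 (1,2) H  (was 2)
#5 (2,9) H  (was 9)
#6 (1,7) C  (was 2)
#7 (1,7) H  (was 7)
#8 (0,0) E
#9 (1,7) H  (was 7)
#10 (0,0) H  (was 0)
#11 (7,0) E
#12 (0,10) C  (was 0)

TRACE = E,E,C,E,H,H,C,H,E,H,H,E,C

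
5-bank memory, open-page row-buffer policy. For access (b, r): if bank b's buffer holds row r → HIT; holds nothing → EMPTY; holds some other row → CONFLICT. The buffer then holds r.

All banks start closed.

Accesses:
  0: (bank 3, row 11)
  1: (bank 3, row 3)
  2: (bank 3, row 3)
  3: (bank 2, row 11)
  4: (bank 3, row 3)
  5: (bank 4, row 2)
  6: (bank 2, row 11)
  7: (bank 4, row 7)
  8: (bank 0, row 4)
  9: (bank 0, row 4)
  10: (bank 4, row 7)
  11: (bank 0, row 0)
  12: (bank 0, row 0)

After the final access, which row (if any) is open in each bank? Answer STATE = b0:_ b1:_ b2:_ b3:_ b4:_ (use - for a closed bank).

  [0] b3 r11: no row ⇒ E
  [1] b3 r3: had r11 ⇒ C
  [2] b3 r3: had r3 ⇒ H
  [3] b2 r11: no row ⇒ E
  [4] b3 r3: had r3 ⇒ H
  [5] b4 r2: no row ⇒ E
  [6] b2 r11: had r11 ⇒ H
  [7] b4 r7: had r2 ⇒ C
  [8] b0 r4: no row ⇒ E
  [9] b0 r4: had r4 ⇒ H
  [10] b4 r7: had r7 ⇒ H
  [11] b0 r0: had r4 ⇒ C
  [12] b0 r0: had r0 ⇒ H

STATE = b0:0 b1:- b2:11 b3:3 b4:7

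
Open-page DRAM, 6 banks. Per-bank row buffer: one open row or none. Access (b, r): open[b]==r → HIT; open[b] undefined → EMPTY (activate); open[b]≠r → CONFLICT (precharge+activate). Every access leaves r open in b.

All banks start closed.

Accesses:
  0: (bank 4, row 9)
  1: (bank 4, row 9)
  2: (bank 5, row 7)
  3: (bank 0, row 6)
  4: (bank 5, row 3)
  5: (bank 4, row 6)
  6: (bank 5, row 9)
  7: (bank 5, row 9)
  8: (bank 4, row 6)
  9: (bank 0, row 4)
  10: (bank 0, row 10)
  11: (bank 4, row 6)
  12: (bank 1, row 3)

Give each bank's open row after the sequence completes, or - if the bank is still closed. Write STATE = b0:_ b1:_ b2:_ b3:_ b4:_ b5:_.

0: bank 4 row 9 — prev None → EMPTY
1: bank 4 row 9 — prev 9 → HIT
2: bank 5 row 7 — prev None → EMPTY
3: bank 0 row 6 — prev None → EMPTY
4: bank 5 row 3 — prev 7 → CONFLICT
5: bank 4 row 6 — prev 9 → CONFLICT
6: bank 5 row 9 — prev 3 → CONFLICT
7: bank 5 row 9 — prev 9 → HIT
8: bank 4 row 6 — prev 6 → HIT
9: bank 0 row 4 — prev 6 → CONFLICT
10: bank 0 row 10 — prev 4 → CONFLICT
11: bank 4 row 6 — prev 6 → HIT
12: bank 1 row 3 — prev None → EMPTY

STATE = b0:10 b1:3 b2:- b3:- b4:6 b5:9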